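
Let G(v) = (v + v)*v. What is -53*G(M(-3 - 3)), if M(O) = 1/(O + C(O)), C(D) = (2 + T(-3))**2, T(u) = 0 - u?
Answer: -106/361 ≈ -0.29363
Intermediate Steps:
T(u) = -u
C(D) = 25 (C(D) = (2 - 1*(-3))**2 = (2 + 3)**2 = 5**2 = 25)
M(O) = 1/(25 + O) (M(O) = 1/(O + 25) = 1/(25 + O))
G(v) = 2*v**2 (G(v) = (2*v)*v = 2*v**2)
-53*G(M(-3 - 3)) = -106*(1/(25 + (-3 - 3)))**2 = -106*(1/(25 - 6))**2 = -106*(1/19)**2 = -106/361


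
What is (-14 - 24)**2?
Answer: 1444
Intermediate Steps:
(-14 - 24)**2 = (-38)**2 = 1444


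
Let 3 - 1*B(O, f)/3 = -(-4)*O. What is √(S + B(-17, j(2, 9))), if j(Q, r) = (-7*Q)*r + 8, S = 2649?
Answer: 3*√318 ≈ 53.498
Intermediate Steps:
j(Q, r) = 8 - 7*Q*r (j(Q, r) = -7*Q*r + 8 = 8 - 7*Q*r)
B(O, f) = 9 - 12*O (B(O, f) = 9 - (-3)*(-4*O) = 9 - 12*O)
√(S + B(-17, j(2, 9))) = √(2649 + (9 - 12*(-17))) = √(2649 + (9 + 204)) = √(2649 + 213) = √2862 = 3*√318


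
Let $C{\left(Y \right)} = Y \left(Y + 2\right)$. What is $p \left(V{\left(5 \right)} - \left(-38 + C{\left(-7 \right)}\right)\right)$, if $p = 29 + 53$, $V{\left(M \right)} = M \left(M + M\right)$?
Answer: $4346$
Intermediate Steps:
$C{\left(Y \right)} = Y \left(2 + Y\right)$
$V{\left(M \right)} = 2 M^{2}$ ($V{\left(M \right)} = M 2 M = 2 M^{2}$)
$p = 82$
$p \left(V{\left(5 \right)} - \left(-38 + C{\left(-7 \right)}\right)\right) = 82 \left(2 \cdot 5^{2} + \left(38 - - 7 \left(2 - 7\right)\right)\right) = 82 \left(2 \cdot 25 + \left(38 - \left(-7\right) \left(-5\right)\right)\right) = 82 \left(50 + \left(38 - 35\right)\right) = 82 \left(50 + 3\right) = 82 \cdot 53 = 4346$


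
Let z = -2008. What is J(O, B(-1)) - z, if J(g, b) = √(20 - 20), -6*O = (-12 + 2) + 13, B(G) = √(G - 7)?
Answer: 2008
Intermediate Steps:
B(G) = √(-7 + G)
O = -½ (O = -((-12 + 2) + 13)/6 = -(-10 + 13)/6 = -⅙*3 = -½ ≈ -0.50000)
J(g, b) = 0 (J(g, b) = √0 = 0)
J(O, B(-1)) - z = 0 - 1*(-2008) = 0 + 2008 = 2008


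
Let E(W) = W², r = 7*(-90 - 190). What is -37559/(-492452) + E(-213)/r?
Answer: -5567109787/241301480 ≈ -23.071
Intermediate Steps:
r = -1960 (r = 7*(-280) = -1960)
-37559/(-492452) + E(-213)/r = -37559/(-492452) + (-213)²/(-1960) = -37559*(-1/492452) + 45369*(-1/1960) = 37559/492452 - 45369/1960 = -5567109787/241301480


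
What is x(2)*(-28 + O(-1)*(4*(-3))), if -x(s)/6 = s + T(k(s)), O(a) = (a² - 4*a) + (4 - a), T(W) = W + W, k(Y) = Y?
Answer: 5328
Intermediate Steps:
T(W) = 2*W
O(a) = 4 + a² - 5*a
x(s) = -18*s (x(s) = -6*(s + 2*s) = -18*s)
x(2)*(-28 + O(-1)*(4*(-3))) = (-18*2)*(-28 + (4 + (-1)² - 5*(-1))*(4*(-3))) = -36*(-28 + (4 + 1 + 5)*(-12)) = -36*(-28 + 10*(-12)) = -36*(-28 - 120) = -36*(-148) = 5328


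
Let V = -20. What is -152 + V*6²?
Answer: -872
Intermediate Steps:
-152 + V*6² = -152 - 20*6² = -152 - 20*36 = -152 - 720 = -872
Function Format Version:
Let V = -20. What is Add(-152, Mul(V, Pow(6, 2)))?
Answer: -872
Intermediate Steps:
Add(-152, Mul(V, Pow(6, 2))) = Add(-152, Mul(-20, Pow(6, 2))) = Add(-152, Mul(-20, 36)) = Add(-152, -720) = -872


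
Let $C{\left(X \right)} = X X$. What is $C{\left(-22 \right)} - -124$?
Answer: $608$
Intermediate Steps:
$C{\left(X \right)} = X^{2}$
$C{\left(-22 \right)} - -124 = \left(-22\right)^{2} - -124 = 484 + 124 = 608$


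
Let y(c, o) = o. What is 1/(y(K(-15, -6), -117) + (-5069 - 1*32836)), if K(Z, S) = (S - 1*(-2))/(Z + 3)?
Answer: -1/38022 ≈ -2.6301e-5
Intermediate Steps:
K(Z, S) = (2 + S)/(3 + Z) (K(Z, S) = (S + 2)/(3 + Z) = (2 + S)/(3 + Z))
1/(y(K(-15, -6), -117) + (-5069 - 1*32836)) = 1/(-117 + (-5069 - 1*32836)) = 1/(-117 + (-5069 - 32836)) = 1/(-117 - 37905) = 1/(-38022) = -1/38022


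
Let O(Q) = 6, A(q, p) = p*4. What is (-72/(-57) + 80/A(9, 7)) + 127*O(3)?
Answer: 101894/133 ≈ 766.12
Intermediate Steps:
A(q, p) = 4*p
(-72/(-57) + 80/A(9, 7)) + 127*O(3) = (-72/(-57) + 80/((4*7))) + 127*6 = (-72*(-1/57) + 80/28) + 762 = (24/19 + 80*(1/28)) + 762 = (24/19 + 20/7) + 762 = 548/133 + 762 = 101894/133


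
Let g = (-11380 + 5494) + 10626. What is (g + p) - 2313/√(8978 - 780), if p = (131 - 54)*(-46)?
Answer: 1198 - 2313*√8198/8198 ≈ 1172.5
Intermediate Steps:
g = 4740 (g = -5886 + 10626 = 4740)
p = -3542 (p = 77*(-46) = -3542)
(g + p) - 2313/√(8978 - 780) = (4740 - 3542) - 2313/√(8978 - 780) = 1198 - 2313*√8198/8198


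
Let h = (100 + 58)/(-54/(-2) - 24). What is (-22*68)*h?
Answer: -236368/3 ≈ -78789.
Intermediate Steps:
h = 158/3 (h = 158/(-54*(-½) - 24) = 158/(27 - 24) = 158/3 ≈ 52.667)
(-22*68)*h = -22*68*(158/3) = -1496*158/3 = -236368/3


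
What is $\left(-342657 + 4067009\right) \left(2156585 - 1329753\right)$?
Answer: $3079413412864$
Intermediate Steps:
$\left(-342657 + 4067009\right) \left(2156585 - 1329753\right) = 3724352 \cdot 826832 = 3079413412864$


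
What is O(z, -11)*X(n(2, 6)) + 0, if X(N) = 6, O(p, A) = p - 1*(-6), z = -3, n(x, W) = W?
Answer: 18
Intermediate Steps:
O(p, A) = 6 + p (O(p, A) = p + 6 = 6 + p)
O(z, -11)*X(n(2, 6)) + 0 = (6 - 3)*6 + 0 = 3*6 + 0 = 18 + 0 = 18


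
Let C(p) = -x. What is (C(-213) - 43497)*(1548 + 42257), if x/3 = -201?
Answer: -1878971670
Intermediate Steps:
x = -603 (x = 3*(-201) = -603)
C(p) = 603 (C(p) = -1*(-603) = 603)
(C(-213) - 43497)*(1548 + 42257) = (603 - 43497)*(1548 + 42257) = -42894*43805 = -1878971670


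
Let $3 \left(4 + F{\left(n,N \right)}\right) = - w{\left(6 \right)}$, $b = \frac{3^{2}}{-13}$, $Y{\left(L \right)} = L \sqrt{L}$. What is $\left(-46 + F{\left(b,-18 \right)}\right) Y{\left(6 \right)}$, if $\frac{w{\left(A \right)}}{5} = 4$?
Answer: $- 340 \sqrt{6} \approx -832.83$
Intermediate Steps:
$w{\left(A \right)} = 20$ ($w{\left(A \right)} = 5 \cdot 4 = 20$)
$Y{\left(L \right)} = L^{\frac{3}{2}}$
$b = - \frac{9}{13}$ ($b = 9 \left(- \frac{1}{13}\right) = - \frac{9}{13} \approx -0.69231$)
$F{\left(n,N \right)} = - \frac{32}{3}$ ($F{\left(n,N \right)} = -4 + \frac{\left(-1\right) 20}{3} = -4 + \frac{1}{3} \left(-20\right) = -4 - \frac{20}{3} = - \frac{32}{3}$)
$\left(-46 + F{\left(b,-18 \right)}\right) Y{\left(6 \right)} = \left(-46 - \frac{32}{3}\right) 6^{\frac{3}{2}} = - \frac{170 \cdot 6 \sqrt{6}}{3} = - 340 \sqrt{6}$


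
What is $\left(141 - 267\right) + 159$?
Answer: $33$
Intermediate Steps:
$\left(141 - 267\right) + 159 = -126 + 159 = 33$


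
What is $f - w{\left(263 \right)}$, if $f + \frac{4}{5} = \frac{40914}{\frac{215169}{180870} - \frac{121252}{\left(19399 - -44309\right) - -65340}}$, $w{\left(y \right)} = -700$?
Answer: $\frac{49950562012247}{303972910} \approx 1.6433 \cdot 10^{5}$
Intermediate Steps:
$f = \frac{49737780975247}{303972910}$ ($f = - \frac{4}{5} + \frac{40914}{\frac{215169}{180870} - \frac{121252}{\left(19399 - -44309\right) - -65340}} = - \frac{4}{5} + \frac{40914}{215169 \cdot \frac{1}{180870} - \frac{121252}{\left(19399 + 44309\right) + 65340}} = - \frac{4}{5} + \frac{40914}{\frac{71723}{60290} - \frac{121252}{63708 + 65340}} = - \frac{4}{5} + \frac{40914}{\frac{71723}{60290} - \frac{121252}{129048}} = - \frac{4}{5} + \frac{40914}{\frac{71723}{60290} - \frac{30313}{32262}} = - \frac{4}{5} + \frac{40914}{\frac{121589164}{486268995}} = - \frac{4}{5} + 40914 \cdot \frac{486268995}{121589164} = - \frac{4}{5} + \frac{9947604830715}{60794582} = \frac{49737780975247}{303972910} \approx 1.6363 \cdot 10^{5}$)
$f - w{\left(263 \right)} = \frac{49737780975247}{303972910} - -700 = \frac{49737780975247}{303972910} + 700 = \frac{49950562012247}{303972910}$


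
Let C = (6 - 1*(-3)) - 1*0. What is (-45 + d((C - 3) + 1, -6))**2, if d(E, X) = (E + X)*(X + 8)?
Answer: 1849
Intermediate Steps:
C = 9 (C = (6 + 3) + 0 = 9 + 0 = 9)
d(E, X) = (8 + X)*(E + X) (d(E, X) = (E + X)*(8 + X) = (8 + X)*(E + X))
(-45 + d((C - 3) + 1, -6))**2 = (-45 + ((-6)**2 + 8*((9 - 3) + 1) + 8*(-6) + ((9 - 3) + 1)*(-6)))**2 = (-45 + (36 + 8*(6 + 1) - 48 + (6 + 1)*(-6)))**2 = (-45 + (36 + 8*7 - 48 + 7*(-6)))**2 = (-45 + (36 + 56 - 48 - 42))**2 = (-45 + 2)**2 = (-43)**2 = 1849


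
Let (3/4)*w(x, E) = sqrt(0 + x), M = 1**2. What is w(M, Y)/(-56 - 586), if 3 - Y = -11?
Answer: -2/963 ≈ -0.0020768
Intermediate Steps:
Y = 14 (Y = 3 - 1*(-11) = 3 + 11 = 14)
M = 1
w(x, E) = 4*sqrt(x)/3 (w(x, E) = 4*sqrt(0 + x)/3 = 4*sqrt(x)/3)
w(M, Y)/(-56 - 586) = (4*sqrt(1)/3)/(-56 - 586) = ((4/3)*1)/(-642) = -1/642*4/3 = -2/963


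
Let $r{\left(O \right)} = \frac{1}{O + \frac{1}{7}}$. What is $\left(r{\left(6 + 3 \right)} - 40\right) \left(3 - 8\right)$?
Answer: $\frac{12765}{64} \approx 199.45$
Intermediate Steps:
$r{\left(O \right)} = \frac{1}{\frac{1}{7} + O}$ ($r{\left(O \right)} = \frac{1}{O + \frac{1}{7}} = \frac{1}{\frac{1}{7} + O}$)
$\left(r{\left(6 + 3 \right)} - 40\right) \left(3 - 8\right) = \left(\frac{7}{1 + 7 \left(6 + 3\right)} - 40\right) \left(3 - 8\right) = \left(\frac{7}{1 + 7 \cdot 9} - 40\right) \left(3 - 8\right) = \left(\frac{7}{1 + 63} - 40\right) \left(-5\right) = \left(\frac{7}{64} - 40\right) \left(-5\right) = \left(- \frac{2553}{64}\right) \left(-5\right) = \frac{12765}{64}$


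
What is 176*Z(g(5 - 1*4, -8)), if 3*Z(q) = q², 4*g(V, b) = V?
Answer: 11/3 ≈ 3.6667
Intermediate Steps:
g(V, b) = V/4
Z(q) = q²/3
176*Z(g(5 - 1*4, -8)) = 176*(((5 - 1*4)/4)²/3) = 176*(((5 - 4)/4)²/3) = 176*(((¼)*1)²/3) = 176*((¼)²/3) = 176*((⅓)*(1/16)) = 176*(1/48) = 11/3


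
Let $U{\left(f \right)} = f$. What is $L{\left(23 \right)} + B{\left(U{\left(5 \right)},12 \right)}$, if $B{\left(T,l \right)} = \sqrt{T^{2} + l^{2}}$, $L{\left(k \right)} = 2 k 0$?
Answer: $13$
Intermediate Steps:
$L{\left(k \right)} = 0$
$L{\left(23 \right)} + B{\left(U{\left(5 \right)},12 \right)} = 0 + \sqrt{5^{2} + 12^{2}} = 0 + \sqrt{25 + 144} = 0 + \sqrt{169} = 0 + 13 = 13$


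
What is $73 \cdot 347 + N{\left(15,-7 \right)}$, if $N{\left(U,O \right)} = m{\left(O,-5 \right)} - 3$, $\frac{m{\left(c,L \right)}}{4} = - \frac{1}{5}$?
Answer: $\frac{126636}{5} \approx 25327.0$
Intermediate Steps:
$m{\left(c,L \right)} = - \frac{4}{5}$ ($m{\left(c,L \right)} = 4 \left(- \frac{1}{5}\right) = - \frac{4}{5}$)
$N{\left(U,O \right)} = - \frac{19}{5}$ ($N{\left(U,O \right)} = - \frac{4}{5} - 3 = - \frac{19}{5}$)
$73 \cdot 347 + N{\left(15,-7 \right)} = 73 \cdot 347 - \frac{19}{5} = 25331 - \frac{19}{5} = \frac{126636}{5}$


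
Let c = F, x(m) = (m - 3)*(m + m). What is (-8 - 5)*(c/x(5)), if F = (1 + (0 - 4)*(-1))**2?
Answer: -65/4 ≈ -16.250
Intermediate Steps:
F = 25 (F = (1 - 4*(-1))**2 = (1 + 4)**2 = 5**2 = 25)
x(m) = 2*m*(-3 + m) (x(m) = (-3 + m)*(2*m) = 2*m*(-3 + m))
c = 25
(-8 - 5)*(c/x(5)) = (-8 - 5)*(25/((2*5*(-3 + 5)))) = -325/(2*5*2) = -325/20 = -13*5/4 = -65/4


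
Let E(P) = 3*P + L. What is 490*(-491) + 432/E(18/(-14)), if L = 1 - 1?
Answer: -240702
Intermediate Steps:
L = 0
E(P) = 3*P (E(P) = 3*P + 0 = 3*P)
490*(-491) + 432/E(18/(-14)) = 490*(-491) + 432/((3*(18/(-14)))) = -240590 + 432/((3*(18*(-1/14)))) = -240590 + 432/((3*(-9/7))) = -240590 + 432/(-27/7) = -240590 + 432*(-7/27) = -240590 - 112 = -240702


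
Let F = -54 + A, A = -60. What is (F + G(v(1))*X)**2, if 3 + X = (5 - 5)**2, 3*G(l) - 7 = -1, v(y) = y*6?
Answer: 14400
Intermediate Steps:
v(y) = 6*y
G(l) = 2 (G(l) = 7/3 + (1/3)*(-1) = 7/3 - 1/3 = 2)
X = -3 (X = -3 + (5 - 5)**2 = -3 + 0**2 = -3 + 0 = -3)
F = -114 (F = -54 - 60 = -114)
(F + G(v(1))*X)**2 = (-114 + 2*(-3))**2 = (-114 - 6)**2 = (-120)**2 = 14400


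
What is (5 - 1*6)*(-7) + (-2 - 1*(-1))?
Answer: 6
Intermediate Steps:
(5 - 1*6)*(-7) + (-2 - 1*(-1)) = (5 - 6)*(-7) + (-2 + 1) = -1*(-7) - 1 = 7 - 1 = 6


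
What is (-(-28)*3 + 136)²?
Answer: 48400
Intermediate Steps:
(-(-28)*3 + 136)² = (-14*(-6) + 136)² = (84 + 136)² = 220² = 48400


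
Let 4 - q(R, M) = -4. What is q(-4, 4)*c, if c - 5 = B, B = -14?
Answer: -72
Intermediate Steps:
q(R, M) = 8 (q(R, M) = 4 - 1*(-4) = 4 + 4 = 8)
c = -9 (c = 5 - 14 = -9)
q(-4, 4)*c = 8*(-9) = -72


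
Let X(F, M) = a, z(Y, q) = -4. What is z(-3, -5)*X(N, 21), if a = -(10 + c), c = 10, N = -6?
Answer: 80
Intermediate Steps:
a = -20 (a = -(10 + 10) = -1*20 = -20)
X(F, M) = -20
z(-3, -5)*X(N, 21) = -4*(-20) = 80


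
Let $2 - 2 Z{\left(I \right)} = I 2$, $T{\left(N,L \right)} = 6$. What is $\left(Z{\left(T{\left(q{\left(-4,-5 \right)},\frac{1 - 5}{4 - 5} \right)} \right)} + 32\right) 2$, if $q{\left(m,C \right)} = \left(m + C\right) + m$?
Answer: $54$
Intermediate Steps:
$q{\left(m,C \right)} = C + 2 m$ ($q{\left(m,C \right)} = \left(C + m\right) + m = C + 2 m$)
$Z{\left(I \right)} = 1 - I$ ($Z{\left(I \right)} = 1 - \frac{I 2}{2} = 1 - \frac{2 I}{2} = 1 - I$)
$\left(Z{\left(T{\left(q{\left(-4,-5 \right)},\frac{1 - 5}{4 - 5} \right)} \right)} + 32\right) 2 = \left(\left(1 - 6\right) + 32\right) 2 = \left(-5 + 32\right) 2 = 27 \cdot 2 = 54$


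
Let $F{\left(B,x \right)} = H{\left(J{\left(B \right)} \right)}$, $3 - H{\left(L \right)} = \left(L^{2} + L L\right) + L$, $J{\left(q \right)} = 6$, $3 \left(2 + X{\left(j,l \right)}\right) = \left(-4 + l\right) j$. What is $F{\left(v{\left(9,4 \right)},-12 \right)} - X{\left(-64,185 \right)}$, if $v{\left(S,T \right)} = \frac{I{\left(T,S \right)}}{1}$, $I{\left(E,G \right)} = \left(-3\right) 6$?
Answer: $\frac{11365}{3} \approx 3788.3$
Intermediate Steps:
$I{\left(E,G \right)} = -18$
$X{\left(j,l \right)} = -2 + \frac{j \left(-4 + l\right)}{3}$ ($X{\left(j,l \right)} = -2 + \frac{\left(-4 + l\right) j}{3} = -2 + \frac{j \left(-4 + l\right)}{3}$)
$v{\left(S,T \right)} = -18$ ($v{\left(S,T \right)} = - \frac{18}{1} = \left(-18\right) 1 = -18$)
$H{\left(L \right)} = 3 - L - 2 L^{2}$ ($H{\left(L \right)} = 3 - \left(\left(L^{2} + L L\right) + L\right) = 3 - \left(\left(L^{2} + L^{2}\right) + L\right) = 3 - \left(2 L^{2} + L\right) = 3 - \left(L + 2 L^{2}\right) = 3 - L - 2 L^{2}$)
$F{\left(B,x \right)} = -75$ ($F{\left(B,x \right)} = 3 - 6 - 2 \cdot 6^{2} = 3 - 6 - 72 = -75$)
$F{\left(v{\left(9,4 \right)},-12 \right)} - X{\left(-64,185 \right)} = -75 - \left(-2 - - \frac{256}{3} + \frac{1}{3} \left(-64\right) 185\right) = -75 - \left(-2 + \frac{256}{3} - \frac{11840}{3}\right) = -75 - - \frac{11590}{3} = -75 + \frac{11590}{3} = \frac{11365}{3}$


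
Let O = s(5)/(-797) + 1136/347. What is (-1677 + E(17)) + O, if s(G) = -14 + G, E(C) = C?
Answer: -458179425/276559 ≈ -1656.7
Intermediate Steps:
O = 908515/276559 (O = (-14 + 5)/(-797) + 1136/347 = -9*(-1/797) + 1136*(1/347) = 9/797 + 1136/347 = 908515/276559 ≈ 3.2851)
(-1677 + E(17)) + O = (-1677 + 17) + 908515/276559 = -1660 + 908515/276559 = -458179425/276559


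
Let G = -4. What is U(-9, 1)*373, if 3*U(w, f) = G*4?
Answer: -5968/3 ≈ -1989.3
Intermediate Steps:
U(w, f) = -16/3 (U(w, f) = (-4*4)/3 = (1/3)*(-16) = -16/3)
U(-9, 1)*373 = -16/3*373 = -5968/3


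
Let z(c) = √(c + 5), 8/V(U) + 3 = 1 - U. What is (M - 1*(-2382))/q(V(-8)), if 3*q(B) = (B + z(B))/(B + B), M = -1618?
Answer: -73344/41 + 18336*√57/41 ≈ 1587.6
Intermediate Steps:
V(U) = 8/(-2 - U) (V(U) = 8/(-3 + (1 - U)) = 8/(-2 - U))
z(c) = √(5 + c)
q(B) = (B + √(5 + B))/(6*B) (q(B) = ((B + √(5 + B))/(B + B))/3 = ((B + √(5 + B))/((2*B)))/3 = ((B + √(5 + B))*(1/(2*B)))/3 = ((B + √(5 + B))/(2*B))/3 = (B + √(5 + B))/(6*B))
(M - 1*(-2382))/q(V(-8)) = (-1618 - 1*(-2382))/(((-8/(2 - 8) + √(5 - 8/(2 - 8)))/(6*((-8/(2 - 8)))))) = (-1618 + 2382)/(((-8/(-6) + √(5 - 8/(-6)))/(6*((-8/(-6)))))) = 764/(((-8*(-⅙) + √(5 - 8*(-⅙)))/(6*((-8*(-⅙)))))) = 764/(((4/3 + √(5 + 4/3))/(6*(4/3)))) = 764/(((⅙)*(¾)*(4/3 + √(19/3)))) = 764/(((⅙)*(¾)*(4/3 + √57/3))) = 764/(⅙ + √57/24)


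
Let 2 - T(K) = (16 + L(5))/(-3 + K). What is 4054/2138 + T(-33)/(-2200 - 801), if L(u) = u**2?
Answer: 218868175/115490484 ≈ 1.8951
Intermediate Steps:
T(K) = 2 - 41/(-3 + K) (T(K) = 2 - (16 + 5**2)/(-3 + K) = 2 - (16 + 25)/(-3 + K) = 2 - 41/(-3 + K))
4054/2138 + T(-33)/(-2200 - 801) = 4054/2138 + ((-47 + 2*(-33))/(-3 - 33))/(-2200 - 801) = 4054*(1/2138) + ((-47 - 66)/(-36))/(-3001) = 2027/1069 - 1/36*(-113)*(-1/3001) = 2027/1069 + (113/36)*(-1/3001) = 2027/1069 - 113/108036 = 218868175/115490484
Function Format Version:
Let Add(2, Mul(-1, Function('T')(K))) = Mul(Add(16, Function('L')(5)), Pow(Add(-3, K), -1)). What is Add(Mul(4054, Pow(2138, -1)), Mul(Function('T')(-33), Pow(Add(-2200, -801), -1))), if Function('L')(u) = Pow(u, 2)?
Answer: Rational(218868175, 115490484) ≈ 1.8951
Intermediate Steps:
Function('T')(K) = Add(2, Mul(-41, Pow(Add(-3, K), -1))) (Function('T')(K) = Add(2, Mul(-1, Mul(Add(16, Pow(5, 2)), Pow(Add(-3, K), -1)))) = Add(2, Mul(-1, Mul(Add(16, 25), Pow(Add(-3, K), -1)))) = Add(2, Mul(-1, Mul(41, Pow(Add(-3, K), -1)))) = Add(2, Mul(-41, Pow(Add(-3, K), -1))))
Add(Mul(4054, Pow(2138, -1)), Mul(Function('T')(-33), Pow(Add(-2200, -801), -1))) = Add(Mul(4054, Pow(2138, -1)), Mul(Mul(Pow(Add(-3, -33), -1), Add(-47, Mul(2, -33))), Pow(Add(-2200, -801), -1))) = Add(Mul(4054, Rational(1, 2138)), Mul(Mul(Pow(-36, -1), Add(-47, -66)), Pow(-3001, -1))) = Add(Rational(2027, 1069), Mul(Mul(Rational(-1, 36), -113), Rational(-1, 3001))) = Add(Rational(2027, 1069), Mul(Rational(113, 36), Rational(-1, 3001))) = Add(Rational(2027, 1069), Rational(-113, 108036)) = Rational(218868175, 115490484)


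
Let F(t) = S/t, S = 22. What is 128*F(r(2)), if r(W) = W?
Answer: 1408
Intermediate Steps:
F(t) = 22/t
128*F(r(2)) = 128*(22/2) = 128*(22*(½)) = 128*11 = 1408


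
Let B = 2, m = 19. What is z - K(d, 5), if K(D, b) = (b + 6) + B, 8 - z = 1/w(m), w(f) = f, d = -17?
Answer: -96/19 ≈ -5.0526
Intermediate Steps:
z = 151/19 (z = 8 - 1/19 = 151/19 ≈ 7.9474)
K(D, b) = 8 + b (K(D, b) = (b + 6) + 2 = (6 + b) + 2 = 8 + b)
z - K(d, 5) = 151/19 - (8 + 5) = 151/19 - 1*13 = 151/19 - 13 = -96/19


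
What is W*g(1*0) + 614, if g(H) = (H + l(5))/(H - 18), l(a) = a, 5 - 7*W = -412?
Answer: 25093/42 ≈ 597.45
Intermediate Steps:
W = 417/7 (W = 5/7 - ⅐*(-412) = 5/7 + 412/7 = 417/7 ≈ 59.571)
g(H) = (5 + H)/(-18 + H) (g(H) = (H + 5)/(H - 18) = (5 + H)/(-18 + H))
W*g(1*0) + 614 = 417*((5 + 1*0)/(-18 + 1*0))/7 + 614 = 417*((5 + 0)/(-18 + 0))/7 + 614 = 417*(5/(-18))/7 + 614 = 417*(-1/18*5)/7 + 614 = (417/7)*(-5/18) + 614 = -695/42 + 614 = 25093/42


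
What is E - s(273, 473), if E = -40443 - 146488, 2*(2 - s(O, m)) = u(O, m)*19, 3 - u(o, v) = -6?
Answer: -373695/2 ≈ -1.8685e+5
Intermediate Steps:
u(o, v) = 9 (u(o, v) = 3 - 1*(-6) = 3 + 6 = 9)
s(O, m) = -167/2 (s(O, m) = 2 - 9*19/2 = 2 - ½*171 = 2 - 171/2 = -167/2)
E = -186931
E - s(273, 473) = -186931 - 1*(-167/2) = -186931 + 167/2 = -373695/2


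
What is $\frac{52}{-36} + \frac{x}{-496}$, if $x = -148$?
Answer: $- \frac{1279}{1116} \approx -1.1461$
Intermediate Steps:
$\frac{52}{-36} + \frac{x}{-496} = \frac{52}{-36} - \frac{148}{-496} = 52 \left(- \frac{1}{36}\right) - - \frac{37}{124} = - \frac{13}{9} + \frac{37}{124} = - \frac{1279}{1116}$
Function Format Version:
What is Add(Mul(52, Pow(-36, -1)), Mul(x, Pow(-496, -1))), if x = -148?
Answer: Rational(-1279, 1116) ≈ -1.1461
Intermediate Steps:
Add(Mul(52, Pow(-36, -1)), Mul(x, Pow(-496, -1))) = Add(Mul(52, Pow(-36, -1)), Mul(-148, Pow(-496, -1))) = Add(Mul(52, Rational(-1, 36)), Mul(-148, Rational(-1, 496))) = Add(Rational(-13, 9), Rational(37, 124)) = Rational(-1279, 1116)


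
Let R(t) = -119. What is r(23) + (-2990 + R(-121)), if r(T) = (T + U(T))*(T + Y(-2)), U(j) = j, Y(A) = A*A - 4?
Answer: -2051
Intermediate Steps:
Y(A) = -4 + A² (Y(A) = A² - 4 = -4 + A²)
r(T) = 2*T² (r(T) = (T + T)*(T + (-4 + (-2)²)) = (2*T)*(T + (-4 + 4)) = (2*T)*(T + 0) = (2*T)*T = 2*T²)
r(23) + (-2990 + R(-121)) = 2*23² + (-2990 - 119) = 2*529 - 3109 = 1058 - 3109 = -2051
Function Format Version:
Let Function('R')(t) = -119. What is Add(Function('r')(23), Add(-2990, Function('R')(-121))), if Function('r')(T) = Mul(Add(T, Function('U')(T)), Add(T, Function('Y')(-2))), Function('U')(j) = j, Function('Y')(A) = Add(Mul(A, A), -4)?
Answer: -2051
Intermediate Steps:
Function('Y')(A) = Add(-4, Pow(A, 2)) (Function('Y')(A) = Add(Pow(A, 2), -4) = Add(-4, Pow(A, 2)))
Function('r')(T) = Mul(2, Pow(T, 2)) (Function('r')(T) = Mul(Add(T, T), Add(T, Add(-4, Pow(-2, 2)))) = Mul(Mul(2, T), Add(T, Add(-4, 4))) = Mul(Mul(2, T), Add(T, 0)) = Mul(Mul(2, T), T) = Mul(2, Pow(T, 2)))
Add(Function('r')(23), Add(-2990, Function('R')(-121))) = Add(Mul(2, Pow(23, 2)), Add(-2990, -119)) = Add(Mul(2, 529), -3109) = Add(1058, -3109) = -2051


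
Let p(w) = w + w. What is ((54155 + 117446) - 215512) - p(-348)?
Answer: -43215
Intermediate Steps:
p(w) = 2*w
((54155 + 117446) - 215512) - p(-348) = ((54155 + 117446) - 215512) - 2*(-348) = (171601 - 215512) - 1*(-696) = -43911 + 696 = -43215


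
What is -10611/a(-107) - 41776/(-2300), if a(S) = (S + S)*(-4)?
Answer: 2838739/492200 ≈ 5.7674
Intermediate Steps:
a(S) = -8*S (a(S) = (2*S)*(-4) = -8*S)
-10611/a(-107) - 41776/(-2300) = -10611/((-8*(-107))) - 41776/(-2300) = -10611/856 - 41776*(-1/2300) = -10611*1/856 + 10444/575 = -10611/856 + 10444/575 = 2838739/492200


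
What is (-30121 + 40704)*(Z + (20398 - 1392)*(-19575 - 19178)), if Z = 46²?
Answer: -7794775325366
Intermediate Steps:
Z = 2116
(-30121 + 40704)*(Z + (20398 - 1392)*(-19575 - 19178)) = (-30121 + 40704)*(2116 + (20398 - 1392)*(-19575 - 19178)) = 10583*(2116 + 19006*(-38753)) = 10583*(2116 - 736539518) = 10583*(-736537402) = -7794775325366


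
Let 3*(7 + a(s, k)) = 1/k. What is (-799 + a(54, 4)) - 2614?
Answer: -41039/12 ≈ -3419.9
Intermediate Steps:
a(s, k) = -7 + 1/(3*k)
(-799 + a(54, 4)) - 2614 = (-799 + (-7 + (⅓)/4)) - 2614 = (-799 + (-7 + (⅓)*(¼))) - 2614 = (-799 + (-7 + 1/12)) - 2614 = (-799 - 83/12) - 2614 = -9671/12 - 2614 = -41039/12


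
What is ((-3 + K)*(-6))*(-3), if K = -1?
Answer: -72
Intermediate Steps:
((-3 + K)*(-6))*(-3) = ((-3 - 1)*(-6))*(-3) = -4*(-6)*(-3) = 24*(-3) = -72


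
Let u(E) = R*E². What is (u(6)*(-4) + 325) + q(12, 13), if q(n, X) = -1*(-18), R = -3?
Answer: 775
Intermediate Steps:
q(n, X) = 18
u(E) = -3*E²
(u(6)*(-4) + 325) + q(12, 13) = (-3*6²*(-4) + 325) + 18 = (-3*36*(-4) + 325) + 18 = (-108*(-4) + 325) + 18 = (432 + 325) + 18 = 757 + 18 = 775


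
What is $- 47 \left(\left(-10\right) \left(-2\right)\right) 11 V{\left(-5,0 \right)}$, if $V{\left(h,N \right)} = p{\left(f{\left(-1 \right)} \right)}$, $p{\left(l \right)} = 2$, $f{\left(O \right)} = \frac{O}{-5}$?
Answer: $-20680$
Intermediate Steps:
$f{\left(O \right)} = - \frac{O}{5}$ ($f{\left(O \right)} = O \left(- \frac{1}{5}\right) = - \frac{O}{5}$)
$V{\left(h,N \right)} = 2$
$- 47 \left(\left(-10\right) \left(-2\right)\right) 11 V{\left(-5,0 \right)} = - 47 \left(\left(-10\right) \left(-2\right)\right) 11 \cdot 2 = \left(-47\right) 20 \cdot 22 = \left(-940\right) 22 = -20680$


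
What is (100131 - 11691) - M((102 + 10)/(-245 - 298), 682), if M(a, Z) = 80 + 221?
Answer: 88139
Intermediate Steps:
M(a, Z) = 301
(100131 - 11691) - M((102 + 10)/(-245 - 298), 682) = (100131 - 11691) - 1*301 = 88440 - 301 = 88139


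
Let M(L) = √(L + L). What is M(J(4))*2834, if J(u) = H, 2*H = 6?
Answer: 2834*√6 ≈ 6941.9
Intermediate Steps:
H = 3 (H = (½)*6 = 3)
J(u) = 3
M(L) = √2*√L (M(L) = √(2*L) = √2*√L)
M(J(4))*2834 = (√2*√3)*2834 = √6*2834 = 2834*√6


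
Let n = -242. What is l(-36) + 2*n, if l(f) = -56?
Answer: -540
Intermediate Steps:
l(-36) + 2*n = -56 + 2*(-242) = -56 - 484 = -540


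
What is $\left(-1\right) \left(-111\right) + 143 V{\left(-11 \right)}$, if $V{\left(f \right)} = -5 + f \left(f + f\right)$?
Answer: $34002$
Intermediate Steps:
$V{\left(f \right)} = -5 + 2 f^{2}$ ($V{\left(f \right)} = -5 + f 2 f = -5 + 2 f^{2}$)
$\left(-1\right) \left(-111\right) + 143 V{\left(-11 \right)} = \left(-1\right) \left(-111\right) + 143 \left(-5 + 2 \left(-11\right)^{2}\right) = 111 + 143 \left(-5 + 2 \cdot 121\right) = 111 + 143 \left(-5 + 242\right) = 111 + 143 \cdot 237 = 111 + 33891 = 34002$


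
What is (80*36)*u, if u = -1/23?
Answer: -2880/23 ≈ -125.22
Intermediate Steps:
u = -1/23 (u = -1*1/23 = -1/23 ≈ -0.043478)
(80*36)*u = (80*36)*(-1/23) = 2880*(-1/23) = -2880/23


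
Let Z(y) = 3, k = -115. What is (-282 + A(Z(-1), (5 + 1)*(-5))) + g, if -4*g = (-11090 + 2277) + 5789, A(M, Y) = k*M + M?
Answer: 132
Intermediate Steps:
A(M, Y) = -114*M (A(M, Y) = -115*M + M = -114*M)
g = 756 (g = -((-11090 + 2277) + 5789)/4 = -(-8813 + 5789)/4 = -¼*(-3024) = 756)
(-282 + A(Z(-1), (5 + 1)*(-5))) + g = (-282 - 114*3) + 756 = (-282 - 342) + 756 = -624 + 756 = 132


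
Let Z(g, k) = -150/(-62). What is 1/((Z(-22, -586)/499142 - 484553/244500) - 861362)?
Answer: -1891623394500/1629376259165819903 ≈ -1.1609e-6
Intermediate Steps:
Z(g, k) = 75/31 (Z(g, k) = -150*(-1/62) = 75/31)
1/((Z(-22, -586)/499142 - 484553/244500) - 861362) = 1/(((75/31)/499142 - 484553/244500) - 861362) = 1/(((75/31)*(1/499142) - 484553*1/244500) - 861362) = 1/((75/15473402 - 484553/244500) - 861362) = 1/(-3748832510903/1891623394500 - 861362) = 1/(-1629376259165819903/1891623394500) = -1891623394500/1629376259165819903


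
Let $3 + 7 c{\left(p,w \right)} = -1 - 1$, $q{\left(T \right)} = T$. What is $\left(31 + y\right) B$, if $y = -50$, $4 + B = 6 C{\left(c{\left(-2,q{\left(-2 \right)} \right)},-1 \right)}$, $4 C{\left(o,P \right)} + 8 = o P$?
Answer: $\frac{3971}{14} \approx 283.64$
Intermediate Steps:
$c{\left(p,w \right)} = - \frac{5}{7}$ ($c{\left(p,w \right)} = - \frac{3}{7} + \frac{-1 - 1}{7} = - \frac{3}{7} + \frac{1}{7} \left(-2\right) = - \frac{3}{7} - \frac{2}{7} = - \frac{5}{7}$)
$C{\left(o,P \right)} = -2 + \frac{P o}{4}$ ($C{\left(o,P \right)} = -2 + \frac{o P}{4} = -2 + \frac{P o}{4}$)
$B = - \frac{209}{14}$ ($B = -4 + 6 \left(-2 + \frac{1}{4} \left(-1\right) \left(- \frac{5}{7}\right)\right) = -4 + 6 \left(-2 + \frac{5}{28}\right) = -4 + 6 \left(- \frac{51}{28}\right) = -4 - \frac{153}{14} = - \frac{209}{14} \approx -14.929$)
$\left(31 + y\right) B = \left(31 - 50\right) \left(- \frac{209}{14}\right) = \left(-19\right) \left(- \frac{209}{14}\right) = \frac{3971}{14}$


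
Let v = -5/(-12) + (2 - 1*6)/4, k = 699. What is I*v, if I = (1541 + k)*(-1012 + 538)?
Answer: 619360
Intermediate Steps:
v = -7/12 (v = -5*(-1/12) + (2 - 6)*(¼) = 5/12 - 4*¼ = 5/12 - 1 = -7/12 ≈ -0.58333)
I = -1061760 (I = (1541 + 699)*(-1012 + 538) = 2240*(-474) = -1061760)
I*v = -1061760*(-7/12) = 619360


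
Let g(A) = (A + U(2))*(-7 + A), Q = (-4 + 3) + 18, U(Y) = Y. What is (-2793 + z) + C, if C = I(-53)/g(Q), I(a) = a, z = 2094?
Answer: -132863/190 ≈ -699.28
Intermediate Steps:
Q = 17 (Q = -1 + 18 = 17)
g(A) = (-7 + A)*(2 + A) (g(A) = (A + 2)*(-7 + A) = (2 + A)*(-7 + A) = (-7 + A)*(2 + A))
C = -53/190 (C = -53/(-14 + 17² - 5*17) = -53/(-14 + 289 - 85) = -53/190 ≈ -0.27895)
(-2793 + z) + C = (-2793 + 2094) - 53/190 = -699 - 53/190 = -132863/190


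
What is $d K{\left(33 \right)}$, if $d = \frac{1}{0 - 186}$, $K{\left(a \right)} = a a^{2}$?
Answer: $- \frac{11979}{62} \approx -193.21$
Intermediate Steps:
$K{\left(a \right)} = a^{3}$
$d = - \frac{1}{186}$ ($d = \frac{1}{-186} = - \frac{1}{186} \approx -0.0053763$)
$d K{\left(33 \right)} = - \frac{33^{3}}{186} = \left(- \frac{1}{186}\right) 35937 = - \frac{11979}{62}$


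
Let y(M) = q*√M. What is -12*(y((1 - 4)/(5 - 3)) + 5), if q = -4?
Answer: -60 + 24*I*√6 ≈ -60.0 + 58.788*I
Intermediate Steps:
y(M) = -4*√M
-12*(y((1 - 4)/(5 - 3)) + 5) = -12*(-4*√(1 - 4)/√(5 - 3) + 5) = -12*(-4*I*√6/2 + 5) = -12*(-2*I*√6 + 5) = -12*(5 - 2*I*√6) = -60 + 24*I*√6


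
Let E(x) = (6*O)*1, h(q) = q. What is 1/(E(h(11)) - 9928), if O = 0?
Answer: -1/9928 ≈ -0.00010073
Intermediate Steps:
E(x) = 0 (E(x) = (6*0)*1 = 0*1 = 0)
1/(E(h(11)) - 9928) = 1/(0 - 9928) = 1/(-9928) = -1/9928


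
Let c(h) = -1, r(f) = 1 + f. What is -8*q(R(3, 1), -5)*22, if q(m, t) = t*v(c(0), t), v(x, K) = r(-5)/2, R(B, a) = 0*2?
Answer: -1760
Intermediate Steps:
R(B, a) = 0
v(x, K) = -2 (v(x, K) = (1 - 5)/2 = -4*1/2 = -2)
q(m, t) = -2*t (q(m, t) = t*(-2) = -2*t)
-8*q(R(3, 1), -5)*22 = -(-16)*(-5)*22 = -8*10*22 = -80*22 = -1760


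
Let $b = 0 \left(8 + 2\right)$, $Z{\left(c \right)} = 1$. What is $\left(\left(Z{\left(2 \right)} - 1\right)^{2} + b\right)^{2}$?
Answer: $0$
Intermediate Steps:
$b = 0$ ($b = 0 \cdot 10 = 0$)
$\left(\left(Z{\left(2 \right)} - 1\right)^{2} + b\right)^{2} = \left(\left(1 - 1\right)^{2} + 0\right)^{2} = \left(0^{2} + 0\right)^{2} = \left(0 + 0\right)^{2} = 0^{2} = 0$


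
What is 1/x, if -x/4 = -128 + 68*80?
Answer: -1/21248 ≈ -4.7063e-5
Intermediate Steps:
x = -21248 (x = -4*(-128 + 68*80) = -4*(-128 + 5440) = -4*5312 = -21248)
1/x = 1/(-21248) = -1/21248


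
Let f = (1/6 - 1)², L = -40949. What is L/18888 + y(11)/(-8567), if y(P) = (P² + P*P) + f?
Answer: -1066182287/485440488 ≈ -2.1963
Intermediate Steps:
f = 25/36 (f = (⅙ - 1)² = (-⅚)² = 25/36 ≈ 0.69444)
y(P) = 25/36 + 2*P² (y(P) = (P² + P*P) + 25/36 = (P² + P²) + 25/36 = 2*P² + 25/36 = 25/36 + 2*P²)
L/18888 + y(11)/(-8567) = -40949/18888 + (25/36 + 2*11²)/(-8567) = -40949*1/18888 + (25/36 + 2*121)*(-1/8567) = -40949/18888 + (25/36 + 242)*(-1/8567) = -40949/18888 + (8737/36)*(-1/8567) = -40949/18888 - 8737/308412 = -1066182287/485440488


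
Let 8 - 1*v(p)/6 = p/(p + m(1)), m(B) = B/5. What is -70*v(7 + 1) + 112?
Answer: -116368/41 ≈ -2838.2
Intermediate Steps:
m(B) = B/5 (m(B) = B*(⅕) = B/5)
v(p) = 48 - 6*p/(⅕ + p) (v(p) = 48 - 6*p/(p + (⅕)*1) = 48 - 6*p/(p + ⅕) = 48 - 6*p/(⅕ + p))
-70*v(7 + 1) + 112 = -420*(8 + 35*(7 + 1))/(1 + 5*(7 + 1)) + 112 = -420*(8 + 35*8)/(1 + 5*8) + 112 = -420*(8 + 280)/(1 + 40) + 112 = -420*288/41 + 112 = -70*1728/41 + 112 = -120960/41 + 112 = -116368/41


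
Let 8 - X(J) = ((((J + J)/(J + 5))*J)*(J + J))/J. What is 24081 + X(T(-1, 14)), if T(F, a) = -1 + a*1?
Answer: 216463/9 ≈ 24051.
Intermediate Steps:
T(F, a) = -1 + a
X(J) = 8 - 4*J²/(5 + J) (X(J) = 8 - (((J + J)/(J + 5))*J)*(J + J)/J = 8 - (((2*J)/(5 + J))*J)*(2*J)/J = 8 - ((2*J/(5 + J))*J)*(2*J)/J = 8 - (2*J²/(5 + J))*(2*J)/J = 8 - 4*J³/(5 + J)/J = 8 - 4*J²/(5 + J))
24081 + X(T(-1, 14)) = 24081 + 4*(10 - (-1 + 14)² + 2*(-1 + 14))/(5 + (-1 + 14)) = 24081 + 4*(10 - 1*13² + 2*13)/(5 + 13) = 24081 + 4*(10 - 1*169 + 26)/18 = 24081 + 4*(1/18)*(10 - 169 + 26) = 24081 + 4*(1/18)*(-133) = 24081 - 266/9 = 216463/9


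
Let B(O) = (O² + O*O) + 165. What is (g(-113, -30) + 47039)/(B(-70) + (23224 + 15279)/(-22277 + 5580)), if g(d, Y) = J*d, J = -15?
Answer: 406855799/83173551 ≈ 4.8916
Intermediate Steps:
g(d, Y) = -15*d
B(O) = 165 + 2*O² (B(O) = (O² + O²) + 165 = 2*O² + 165 = 165 + 2*O²)
(g(-113, -30) + 47039)/(B(-70) + (23224 + 15279)/(-22277 + 5580)) = (-15*(-113) + 47039)/((165 + 2*(-70)²) + (23224 + 15279)/(-22277 + 5580)) = (1695 + 47039)/((165 + 2*4900) + 38503/(-16697)) = 48734/((165 + 9800) + 38503*(-1/16697)) = 48734/(9965 - 38503/16697) = 48734/(166347102/16697) = 48734*(16697/166347102) = 406855799/83173551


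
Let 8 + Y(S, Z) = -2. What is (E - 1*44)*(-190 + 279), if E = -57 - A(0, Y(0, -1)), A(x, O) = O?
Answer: -8099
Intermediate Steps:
Y(S, Z) = -10 (Y(S, Z) = -8 - 2 = -10)
E = -47 (E = -57 - 1*(-10) = -57 + 10 = -47)
(E - 1*44)*(-190 + 279) = (-47 - 1*44)*(-190 + 279) = (-47 - 44)*89 = -91*89 = -8099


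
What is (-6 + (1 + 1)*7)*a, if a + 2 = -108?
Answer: -880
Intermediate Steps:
a = -110 (a = -2 - 108 = -110)
(-6 + (1 + 1)*7)*a = (-6 + (1 + 1)*7)*(-110) = (-6 + 2*7)*(-110) = (-6 + 14)*(-110) = 8*(-110) = -880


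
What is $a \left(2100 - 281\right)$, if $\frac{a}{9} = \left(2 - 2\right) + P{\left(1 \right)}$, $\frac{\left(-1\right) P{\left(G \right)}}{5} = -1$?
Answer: $81855$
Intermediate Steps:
$P{\left(G \right)} = 5$ ($P{\left(G \right)} = \left(-5\right) \left(-1\right) = 5$)
$a = 45$ ($a = 9 \left(\left(2 - 2\right) + 5\right) = 9 \left(0 + 5\right) = 9 \cdot 5 = 45$)
$a \left(2100 - 281\right) = 45 \left(2100 - 281\right) = 45 \cdot 1819 = 81855$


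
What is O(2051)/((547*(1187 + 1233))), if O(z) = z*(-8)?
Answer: -4102/330935 ≈ -0.012395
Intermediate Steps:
O(z) = -8*z
O(2051)/((547*(1187 + 1233))) = (-8*2051)/((547*(1187 + 1233))) = -16408/(547*2420) = -16408/1323740 = -16408*1/1323740 = -4102/330935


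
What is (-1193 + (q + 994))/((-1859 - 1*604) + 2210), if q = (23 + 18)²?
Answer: -1482/253 ≈ -5.8577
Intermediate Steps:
q = 1681 (q = 41² = 1681)
(-1193 + (q + 994))/((-1859 - 1*604) + 2210) = (-1193 + (1681 + 994))/((-1859 - 1*604) + 2210) = (-1193 + 2675)/((-1859 - 604) + 2210) = 1482/(-2463 + 2210) = 1482/(-253) = 1482*(-1/253) = -1482/253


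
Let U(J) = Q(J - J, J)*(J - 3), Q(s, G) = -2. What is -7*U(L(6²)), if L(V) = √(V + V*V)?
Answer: -42 + 84*√37 ≈ 468.95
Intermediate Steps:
L(V) = √(V + V²)
U(J) = 6 - 2*J (U(J) = -2*(J - 3) = -2*(-3 + J) = 6 - 2*J)
-7*U(L(6²)) = -7*(6 - 2*6*√(1 + 6²)) = -7*(6 - 2*6*√(1 + 36)) = -7*(6 - 2*6*√37) = -7*(6 - 12*√37) = -42 + 84*√37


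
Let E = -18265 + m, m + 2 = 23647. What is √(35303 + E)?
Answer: √40683 ≈ 201.70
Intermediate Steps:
m = 23645 (m = -2 + 23647 = 23645)
E = 5380 (E = -18265 + 23645 = 5380)
√(35303 + E) = √(35303 + 5380) = √40683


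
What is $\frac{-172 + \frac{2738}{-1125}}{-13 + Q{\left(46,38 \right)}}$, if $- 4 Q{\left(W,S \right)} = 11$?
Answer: $\frac{112136}{10125} \approx 11.075$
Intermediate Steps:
$Q{\left(W,S \right)} = - \frac{11}{4}$ ($Q{\left(W,S \right)} = \left(- \frac{1}{4}\right) 11 = - \frac{11}{4}$)
$\frac{-172 + \frac{2738}{-1125}}{-13 + Q{\left(46,38 \right)}} = \frac{-172 + \frac{2738}{-1125}}{-13 - \frac{11}{4}} = \frac{-172 + 2738 \left(- \frac{1}{1125}\right)}{- \frac{63}{4}} = \left(-172 - \frac{2738}{1125}\right) \left(- \frac{4}{63}\right) = \left(- \frac{196238}{1125}\right) \left(- \frac{4}{63}\right) = \frac{112136}{10125}$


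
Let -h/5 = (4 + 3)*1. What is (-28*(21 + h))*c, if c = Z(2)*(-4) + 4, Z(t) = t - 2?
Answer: 1568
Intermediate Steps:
Z(t) = -2 + t
h = -35 (h = -5*(4 + 3) = -35 ≈ -35.000)
c = 4 (c = (-2 + 2)*(-4) + 4 = 0*(-4) + 4 = 0 + 4 = 4)
(-28*(21 + h))*c = -28*(21 - 35)*4 = -28*(-14)*4 = 392*4 = 1568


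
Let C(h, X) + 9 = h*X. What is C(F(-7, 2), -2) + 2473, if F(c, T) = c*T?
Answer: 2492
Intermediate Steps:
F(c, T) = T*c
C(h, X) = -9 + X*h (C(h, X) = -9 + h*X = -9 + X*h)
C(F(-7, 2), -2) + 2473 = (-9 - 4*(-7)) + 2473 = (-9 - 2*(-14)) + 2473 = (-9 + 28) + 2473 = 19 + 2473 = 2492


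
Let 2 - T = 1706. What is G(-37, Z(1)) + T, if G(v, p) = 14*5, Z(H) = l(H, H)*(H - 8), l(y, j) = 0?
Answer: -1634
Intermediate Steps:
T = -1704 (T = 2 - 1*1706 = 2 - 1706 = -1704)
Z(H) = 0 (Z(H) = 0*(H - 8) = 0*(-8 + H) = 0)
G(v, p) = 70
G(-37, Z(1)) + T = 70 - 1704 = -1634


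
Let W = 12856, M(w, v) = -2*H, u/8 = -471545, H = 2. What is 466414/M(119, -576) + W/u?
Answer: -109967598029/943090 ≈ -1.1660e+5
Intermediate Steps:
u = -3772360 (u = 8*(-471545) = -3772360)
M(w, v) = -4 (M(w, v) = -2*2 = -4)
466414/M(119, -576) + W/u = 466414/(-4) + 12856/(-3772360) = 466414*(-¼) + 12856*(-1/3772360) = -233207/2 - 1607/471545 = -109967598029/943090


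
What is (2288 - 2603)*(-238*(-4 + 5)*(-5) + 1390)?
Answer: -812700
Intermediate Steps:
(2288 - 2603)*(-238*(-4 + 5)*(-5) + 1390) = -315*(-238*(-5) + 1390) = -315*(1190 + 1390) = -315*2580 = -812700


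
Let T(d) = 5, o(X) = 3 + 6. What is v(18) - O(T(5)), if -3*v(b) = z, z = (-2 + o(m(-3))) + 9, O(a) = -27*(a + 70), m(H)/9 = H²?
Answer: 6059/3 ≈ 2019.7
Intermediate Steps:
m(H) = 9*H²
o(X) = 9
O(a) = -1890 - 27*a (O(a) = -27*(70 + a) = -1890 - 27*a)
z = 16 (z = (-2 + 9) + 9 = 7 + 9 = 16)
v(b) = -16/3 (v(b) = -⅓*16 = -16/3)
v(18) - O(T(5)) = -16/3 - (-1890 - 27*5) = -16/3 - (-1890 - 135) = -16/3 - 1*(-2025) = -16/3 + 2025 = 6059/3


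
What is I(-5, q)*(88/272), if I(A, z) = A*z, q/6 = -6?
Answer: 990/17 ≈ 58.235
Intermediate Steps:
q = -36 (q = 6*(-6) = -36)
I(-5, q)*(88/272) = (-5*(-36))*(88/272) = 180*(88*(1/272)) = 180*(11/34) = 990/17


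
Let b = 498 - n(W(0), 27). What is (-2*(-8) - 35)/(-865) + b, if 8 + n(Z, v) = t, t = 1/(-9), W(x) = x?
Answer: 3940246/7785 ≈ 506.13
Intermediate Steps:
t = -1/9 ≈ -0.11111
n(Z, v) = -73/9 (n(Z, v) = -8 - 1/9 = -73/9)
b = 4555/9 (b = 498 - 1*(-73/9) = 498 + 73/9 = 4555/9 ≈ 506.11)
(-2*(-8) - 35)/(-865) + b = (-2*(-8) - 35)/(-865) + 4555/9 = (16 - 35)*(-1/865) + 4555/9 = -19*(-1/865) + 4555/9 = 19/865 + 4555/9 = 3940246/7785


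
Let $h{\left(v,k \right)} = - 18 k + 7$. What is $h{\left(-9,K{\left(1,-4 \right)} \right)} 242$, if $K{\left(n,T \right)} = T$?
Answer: $19118$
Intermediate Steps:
$h{\left(v,k \right)} = 7 - 18 k$
$h{\left(-9,K{\left(1,-4 \right)} \right)} 242 = \left(7 - -72\right) 242 = \left(7 + 72\right) 242 = 79 \cdot 242 = 19118$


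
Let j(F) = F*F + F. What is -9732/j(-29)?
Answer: -2433/203 ≈ -11.985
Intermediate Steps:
j(F) = F + F² (j(F) = F² + F = F + F²)
-9732/j(-29) = -9732*(-1/(29*(1 - 29))) = -9732/((-29*(-28))) = -9732/812 = -9732*1/812 = -2433/203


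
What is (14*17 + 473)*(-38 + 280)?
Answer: 172062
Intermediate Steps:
(14*17 + 473)*(-38 + 280) = (238 + 473)*242 = 711*242 = 172062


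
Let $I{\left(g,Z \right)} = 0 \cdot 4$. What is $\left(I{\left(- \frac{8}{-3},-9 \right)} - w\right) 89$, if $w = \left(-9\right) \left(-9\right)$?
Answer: $-7209$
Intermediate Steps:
$w = 81$
$I{\left(g,Z \right)} = 0$
$\left(I{\left(- \frac{8}{-3},-9 \right)} - w\right) 89 = \left(0 - 81\right) 89 = \left(-81\right) 89 = -7209$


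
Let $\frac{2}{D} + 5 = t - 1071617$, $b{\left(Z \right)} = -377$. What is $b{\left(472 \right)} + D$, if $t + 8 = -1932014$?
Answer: $- \frac{566186895}{1501822} \approx -377.0$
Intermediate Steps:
$t = -1932022$ ($t = -8 - 1932014 = -1932022$)
$D = - \frac{1}{1501822}$ ($D = \frac{2}{-5 - 3003639} = \frac{2}{-3003644} = 2 \left(- \frac{1}{3003644}\right) = - \frac{1}{1501822} \approx -6.6586 \cdot 10^{-7}$)
$b{\left(472 \right)} + D = -377 - \frac{1}{1501822} = - \frac{566186895}{1501822}$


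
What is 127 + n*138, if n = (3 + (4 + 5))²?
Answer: 19999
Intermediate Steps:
n = 144 (n = (3 + 9)² = 12² = 144)
127 + n*138 = 127 + 144*138 = 127 + 19872 = 19999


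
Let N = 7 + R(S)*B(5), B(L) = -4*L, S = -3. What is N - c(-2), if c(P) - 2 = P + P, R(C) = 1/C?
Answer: 47/3 ≈ 15.667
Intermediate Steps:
R(C) = 1/C
c(P) = 2 + 2*P (c(P) = 2 + (P + P) = 2 + 2*P)
N = 41/3 (N = 7 + (-4*5)/(-3) = 7 - 1/3*(-20) = 7 + 20/3 = 41/3 ≈ 13.667)
N - c(-2) = 41/3 - (2 + 2*(-2)) = 41/3 - (2 - 4) = 41/3 - 1*(-2) = 41/3 + 2 = 47/3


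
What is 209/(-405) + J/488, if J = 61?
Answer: -1267/3240 ≈ -0.39105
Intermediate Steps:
209/(-405) + J/488 = 209/(-405) + 61/488 = 209*(-1/405) + 61*(1/488) = -209/405 + 1/8 = -1267/3240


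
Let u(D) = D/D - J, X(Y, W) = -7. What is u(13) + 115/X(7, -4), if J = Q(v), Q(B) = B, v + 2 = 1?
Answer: -101/7 ≈ -14.429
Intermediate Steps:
v = -1 (v = -2 + 1 = -1)
J = -1
u(D) = 2 (u(D) = D/D - 1*(-1) = 1 + 1 = 2)
u(13) + 115/X(7, -4) = 2 + 115/(-7) = 2 + 115*(-⅐) = 2 - 115/7 = -101/7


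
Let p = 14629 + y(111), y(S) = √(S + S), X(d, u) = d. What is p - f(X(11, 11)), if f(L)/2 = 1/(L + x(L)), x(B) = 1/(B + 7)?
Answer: 2911135/199 + √222 ≈ 14644.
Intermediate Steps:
x(B) = 1/(7 + B)
y(S) = √2*√S (y(S) = √(2*S) = √2*√S)
f(L) = 2/(L + 1/(7 + L))
p = 14629 + √222 (p = 14629 + √2*√111 = 14629 + √222 ≈ 14644.)
p - f(X(11, 11)) = (14629 + √222) - 2*(7 + 11)/(1 + 11*(7 + 11)) = (14629 + √222) - 2*18/(1 + 11*18) = (14629 + √222) - 2*18/(1 + 198) = (14629 + √222) - 2*18/199 = (14629 + √222) - 1*36/199 = (14629 + √222) - 36/199 = 2911135/199 + √222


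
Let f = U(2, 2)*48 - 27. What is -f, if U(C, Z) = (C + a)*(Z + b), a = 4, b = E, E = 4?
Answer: -1701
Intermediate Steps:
b = 4
U(C, Z) = (4 + C)*(4 + Z) (U(C, Z) = (C + 4)*(Z + 4) = (4 + C)*(4 + Z))
f = 1701 (f = (16 + 4*2 + 4*2 + 2*2)*48 - 27 = (16 + 8 + 8 + 4)*48 - 27 = 36*48 - 27 = 1728 - 27 = 1701)
-f = -1*1701 = -1701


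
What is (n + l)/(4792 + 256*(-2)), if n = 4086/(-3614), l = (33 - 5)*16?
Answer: 807493/7733960 ≈ 0.10441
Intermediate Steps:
l = 448 (l = 28*16 = 448)
n = -2043/1807 (n = 4086*(-1/3614) = -2043/1807 ≈ -1.1306)
(n + l)/(4792 + 256*(-2)) = (-2043/1807 + 448)/(4792 + 256*(-2)) = 807493/(1807*(4792 - 512)) = (807493/1807)/4280 = (807493/1807)*(1/4280) = 807493/7733960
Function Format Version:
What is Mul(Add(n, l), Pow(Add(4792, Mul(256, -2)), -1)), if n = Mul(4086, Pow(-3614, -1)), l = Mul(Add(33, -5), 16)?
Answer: Rational(807493, 7733960) ≈ 0.10441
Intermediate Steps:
l = 448 (l = Mul(28, 16) = 448)
n = Rational(-2043, 1807) (n = Mul(4086, Rational(-1, 3614)) = Rational(-2043, 1807) ≈ -1.1306)
Mul(Add(n, l), Pow(Add(4792, Mul(256, -2)), -1)) = Mul(Add(Rational(-2043, 1807), 448), Pow(Add(4792, Mul(256, -2)), -1)) = Mul(Rational(807493, 1807), Pow(Add(4792, -512), -1)) = Mul(Rational(807493, 1807), Pow(4280, -1)) = Mul(Rational(807493, 1807), Rational(1, 4280)) = Rational(807493, 7733960)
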